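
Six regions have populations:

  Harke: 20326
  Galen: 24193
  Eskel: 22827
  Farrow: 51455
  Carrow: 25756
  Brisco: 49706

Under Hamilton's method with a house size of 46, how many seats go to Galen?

Total 194263; standard divisor 194263/46 ≈ 4223.109.
Standard quotas: Harke 4.8130, Galen 5.7287, Eskel 5.4053, Farrow 12.1842, Carrow 6.0988, Brisco 11.7700.
Lower quotas: Harke 4, Galen 5, Eskel 5, Farrow 12, Carrow 6, Brisco 11 (sum 43, leaving 3 seats).
Remainders in descending order: Harke 0.8130, Brisco 0.7700, Galen 0.7287, Eskel 0.4053, Farrow 0.1842, Carrow 0.0988.
Largest remainders: Harke, Brisco, Galen receive the extra seats.
Galen receives 6.

6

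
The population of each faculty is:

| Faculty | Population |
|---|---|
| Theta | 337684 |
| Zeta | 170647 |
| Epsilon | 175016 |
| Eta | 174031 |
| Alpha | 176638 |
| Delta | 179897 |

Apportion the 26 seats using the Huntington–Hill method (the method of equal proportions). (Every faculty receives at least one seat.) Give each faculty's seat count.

With divisor 49750: modified quotas Theta 6.788, Zeta 3.430, Epsilon 3.518, Eta 3.498, Alpha 3.551, Delta 3.616.
Geometric-mean thresholds: Theta √(6·7)=6.481, Zeta √(3·4)=3.464, Epsilon √(3·4)=3.464, Eta √(3·4)=3.464, Alpha √(3·4)=3.464, Delta √(3·4)=3.464.
Each quota rounded against its threshold gives Theta 7, Zeta 3, Epsilon 4, Eta 4, Alpha 4, Delta 4 (total 26).

Theta 7, Zeta 3, Epsilon 4, Eta 4, Alpha 4, Delta 4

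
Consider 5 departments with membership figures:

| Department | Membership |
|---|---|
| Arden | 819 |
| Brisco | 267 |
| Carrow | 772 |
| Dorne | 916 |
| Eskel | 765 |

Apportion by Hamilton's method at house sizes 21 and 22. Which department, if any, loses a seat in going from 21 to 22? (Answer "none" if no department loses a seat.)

Brisco

At 21 seats: Arden 5, Brisco 2, Carrow 5, Dorne 5, Eskel 4.
At 22 seats: Arden 5, Brisco 1, Carrow 5, Dorne 6, Eskel 5.
Brisco drops from 2 to 1.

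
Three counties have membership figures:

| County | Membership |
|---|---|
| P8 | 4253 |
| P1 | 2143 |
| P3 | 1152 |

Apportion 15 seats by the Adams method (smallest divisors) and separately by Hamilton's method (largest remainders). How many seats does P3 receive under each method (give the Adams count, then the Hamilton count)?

3 and 2

Adams: P8 8, P1 4, P3 3.
Hamilton: P8 9, P1 4, P3 2.
P3 gets 3 under Adams and 2 under Hamilton.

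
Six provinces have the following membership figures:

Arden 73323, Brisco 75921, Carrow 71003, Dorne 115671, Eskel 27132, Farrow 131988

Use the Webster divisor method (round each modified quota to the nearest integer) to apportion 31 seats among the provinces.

Standard divisor 495038/31 ≈ 15968.968; standard quotas: Arden 4.592, Brisco 4.754, Carrow 4.446, Dorne 7.243, Eskel 1.699, Farrow 8.265.
Rounding to the nearest integer gives Arden 5, Brisco 5, Carrow 4, Dorne 7, Eskel 2, Farrow 8 — total 31, matching the house size, so no adjustment is needed.

Arden 5, Brisco 5, Carrow 4, Dorne 7, Eskel 2, Farrow 8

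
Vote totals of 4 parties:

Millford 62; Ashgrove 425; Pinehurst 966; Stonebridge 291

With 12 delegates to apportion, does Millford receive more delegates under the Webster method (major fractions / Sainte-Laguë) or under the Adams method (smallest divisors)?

Adams

Webster: Millford 0, Ashgrove 3, Pinehurst 7, Stonebridge 2.
Adams: Millford 1, Ashgrove 3, Pinehurst 6, Stonebridge 2.
Millford gets 0 under Webster and 1 under Adams.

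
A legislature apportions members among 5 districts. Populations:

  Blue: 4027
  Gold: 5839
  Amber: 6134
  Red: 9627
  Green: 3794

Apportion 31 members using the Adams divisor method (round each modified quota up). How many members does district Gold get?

6

Standard divisor 29421/31 ≈ 949.065; standard quotas: Blue 4.243, Gold 6.152, Amber 6.463, Red 10.144, Green 3.998.
Rounding up gives 5, 7, 7, 11, 4 = 34 seats, so the divisor must be adjusted.
With modified divisor 1015: modified quotas Blue 3.967, Gold 5.753, Amber 6.043, Red 9.485, Green 3.738.
Rounding up: Blue 4, Gold 6, Amber 7, Red 10, Green 4 (total 31).
Gold receives 6.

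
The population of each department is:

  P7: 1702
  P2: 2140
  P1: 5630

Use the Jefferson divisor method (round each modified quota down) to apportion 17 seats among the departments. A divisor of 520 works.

P7=3, P2=4, P1=10

With modified divisor 520: modified quotas P7 3.273, P2 4.115, P1 10.827.
Rounding down: P7 3, P2 4, P1 10 (total 17).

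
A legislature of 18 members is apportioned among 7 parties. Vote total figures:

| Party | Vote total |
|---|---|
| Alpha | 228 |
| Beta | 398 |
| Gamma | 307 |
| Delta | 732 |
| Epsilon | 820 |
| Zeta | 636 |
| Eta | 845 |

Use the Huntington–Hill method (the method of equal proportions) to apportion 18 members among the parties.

Alpha 1, Beta 2, Gamma 1, Delta 3, Epsilon 4, Zeta 3, Eta 4

With divisor 227: modified quotas Alpha 1.004, Beta 1.753, Gamma 1.352, Delta 3.225, Epsilon 3.612, Zeta 2.802, Eta 3.722.
Geometric-mean thresholds: Alpha √(1·2)=1.414, Beta √(1·2)=1.414, Gamma √(1·2)=1.414, Delta √(3·4)=3.464, Epsilon √(3·4)=3.464, Zeta √(2·3)=2.449, Eta √(3·4)=3.464.
Each quota rounded against its threshold gives Alpha 1, Beta 2, Gamma 1, Delta 3, Epsilon 4, Zeta 3, Eta 4 (total 18).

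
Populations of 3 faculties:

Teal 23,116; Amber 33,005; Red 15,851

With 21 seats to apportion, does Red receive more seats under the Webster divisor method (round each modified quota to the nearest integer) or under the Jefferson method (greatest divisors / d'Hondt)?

Webster: Teal 7, Amber 9, Red 5.
Jefferson: Teal 7, Amber 10, Red 4.
Red gets 5 under Webster and 4 under Jefferson.

Webster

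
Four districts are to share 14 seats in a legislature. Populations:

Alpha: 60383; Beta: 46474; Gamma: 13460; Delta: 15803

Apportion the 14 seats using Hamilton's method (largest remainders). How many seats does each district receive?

Standard divisor: 136120 ÷ 14 ≈ 9722.857.
Standard quotas: Alpha 6.2104, Beta 4.7799, Gamma 1.3844, Delta 1.6253.
Lower quotas: Alpha 6, Beta 4, Gamma 1, Delta 1 (sum 12, leaving 2 seats).
Remainders in descending order: Beta 0.7799, Delta 0.6253, Gamma 0.3844, Alpha 0.2104.
Largest remainders: Beta, Delta receive the extra seats.

Alpha 6, Beta 5, Gamma 1, Delta 2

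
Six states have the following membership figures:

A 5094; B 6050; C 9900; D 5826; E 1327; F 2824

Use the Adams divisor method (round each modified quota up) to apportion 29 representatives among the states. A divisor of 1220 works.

A=5, B=5, C=9, D=5, E=2, F=3

With modified divisor 1220: modified quotas A 4.175, B 4.959, C 8.115, D 4.775, E 1.088, F 2.315.
Rounding up: A 5, B 5, C 9, D 5, E 2, F 3 (total 29).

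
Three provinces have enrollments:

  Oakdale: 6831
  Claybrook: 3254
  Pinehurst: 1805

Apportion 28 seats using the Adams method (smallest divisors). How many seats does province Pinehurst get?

Standard divisor 11890/28 ≈ 424.643; standard quotas: Oakdale 16.086, Claybrook 7.663, Pinehurst 4.251.
Rounding up gives 17, 8, 5 = 30 seats, so the divisor must be adjusted.
With modified divisor 454.15: modified quotas Oakdale 15.041, Claybrook 7.165, Pinehurst 3.974.
Rounding up: Oakdale 16, Claybrook 8, Pinehurst 4 (total 28).
Pinehurst receives 4.

4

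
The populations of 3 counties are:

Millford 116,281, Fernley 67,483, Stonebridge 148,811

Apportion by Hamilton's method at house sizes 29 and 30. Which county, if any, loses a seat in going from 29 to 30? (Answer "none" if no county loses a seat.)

none

At 29 seats: Millford 10, Fernley 6, Stonebridge 13.
At 30 seats: Millford 11, Fernley 6, Stonebridge 13.
No county's allocation decreased.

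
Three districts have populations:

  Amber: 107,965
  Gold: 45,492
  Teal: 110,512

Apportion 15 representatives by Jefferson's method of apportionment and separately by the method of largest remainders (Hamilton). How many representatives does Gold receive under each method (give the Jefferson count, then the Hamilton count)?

2 and 3

Jefferson: Amber 6, Gold 2, Teal 7.
Hamilton: Amber 6, Gold 3, Teal 6.
Gold gets 2 under Jefferson and 3 under Hamilton.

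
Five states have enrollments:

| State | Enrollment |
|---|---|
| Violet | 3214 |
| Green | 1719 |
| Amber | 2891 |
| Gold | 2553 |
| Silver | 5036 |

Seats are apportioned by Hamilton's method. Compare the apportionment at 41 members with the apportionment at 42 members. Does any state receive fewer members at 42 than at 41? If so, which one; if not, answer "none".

At 41 seats: Violet 8, Green 5, Amber 8, Gold 7, Silver 13.
At 42 seats: Violet 9, Green 4, Amber 8, Gold 7, Silver 14.
Green drops from 5 to 4.

Green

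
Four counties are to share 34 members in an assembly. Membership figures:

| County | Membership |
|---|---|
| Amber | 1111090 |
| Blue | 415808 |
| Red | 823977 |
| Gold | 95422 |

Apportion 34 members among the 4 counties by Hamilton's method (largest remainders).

Total 2446297; standard divisor 2446297/34 ≈ 71949.912.
Standard quotas: Amber 15.4425, Blue 5.7791, Red 11.4521, Gold 1.3262.
Lower quotas: Amber 15, Blue 5, Red 11, Gold 1 (sum 32, leaving 2 seats).
Remainders in descending order: Blue 0.7791, Red 0.4521, Amber 0.4425, Gold 0.3262.
Largest remainders: Blue, Red receive the extra seats.

Amber=15, Blue=6, Red=12, Gold=1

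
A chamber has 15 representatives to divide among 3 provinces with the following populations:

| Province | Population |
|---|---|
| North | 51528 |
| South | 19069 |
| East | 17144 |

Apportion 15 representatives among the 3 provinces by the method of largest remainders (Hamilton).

North=9, South=3, East=3

The standard divisor is 87741/15 ≈ 5849.4.
Standard quotas: North 8.8091, South 3.2600, East 2.9309.
Lower quotas: North 8, South 3, East 2 (sum 13, leaving 2 seats).
Remainders in descending order: East 0.9309, North 0.8091, South 0.2600.
Largest remainders: East, North receive the extra seats.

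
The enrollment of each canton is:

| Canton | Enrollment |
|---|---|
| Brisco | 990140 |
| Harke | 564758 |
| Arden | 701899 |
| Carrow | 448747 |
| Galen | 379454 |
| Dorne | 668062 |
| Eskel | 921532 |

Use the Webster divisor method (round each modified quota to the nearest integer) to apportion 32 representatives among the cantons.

Brisco: 7, Harke: 4, Arden: 5, Carrow: 3, Galen: 3, Dorne: 4, Eskel: 6

Standard divisor 4674592/32 ≈ 146081; standard quotas: Brisco 6.778, Harke 3.866, Arden 4.805, Carrow 3.072, Galen 2.598, Dorne 4.573, Eskel 6.308.
Rounding to the nearest integer gives 7, 4, 5, 3, 3, 5, 6 = 33 seats, so the divisor must be adjusted.
With modified divisor 150100: modified quotas Brisco 6.597, Harke 3.763, Arden 4.676, Carrow 2.990, Galen 2.528, Dorne 4.451, Eskel 6.139.
Rounding to the nearest integer: Brisco 7, Harke 4, Arden 5, Carrow 3, Galen 3, Dorne 4, Eskel 6 (total 32).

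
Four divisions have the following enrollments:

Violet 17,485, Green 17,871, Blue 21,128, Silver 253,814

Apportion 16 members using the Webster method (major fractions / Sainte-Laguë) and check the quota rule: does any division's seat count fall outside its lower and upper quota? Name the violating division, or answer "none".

Standard quotas: Violet 0.902, Green 0.921, Blue 1.089, Silver 13.087.
Webster allocation: Violet 1, Green 1, Blue 1, Silver 13.
Every allocation lies between the lower and upper quota.

none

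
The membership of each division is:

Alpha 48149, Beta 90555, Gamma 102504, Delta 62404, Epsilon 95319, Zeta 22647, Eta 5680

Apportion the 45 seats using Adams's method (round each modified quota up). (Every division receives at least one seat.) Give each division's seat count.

Standard divisor 427258/45 ≈ 9494.622; standard quotas: Alpha 5.071, Beta 9.538, Gamma 10.796, Delta 6.573, Epsilon 10.039, Zeta 2.385, Eta 0.598.
Rounding up gives 6, 10, 11, 7, 11, 3, 1 = 49 seats, so the divisor must be adjusted.
With modified divisor 10300: modified quotas Alpha 4.675, Beta 8.792, Gamma 9.952, Delta 6.059, Epsilon 9.254, Zeta 2.199, Eta 0.551.
Rounding up: Alpha 5, Beta 9, Gamma 10, Delta 7, Epsilon 10, Zeta 3, Eta 1 (total 45).

Alpha=5; Beta=9; Gamma=10; Delta=7; Epsilon=10; Zeta=3; Eta=1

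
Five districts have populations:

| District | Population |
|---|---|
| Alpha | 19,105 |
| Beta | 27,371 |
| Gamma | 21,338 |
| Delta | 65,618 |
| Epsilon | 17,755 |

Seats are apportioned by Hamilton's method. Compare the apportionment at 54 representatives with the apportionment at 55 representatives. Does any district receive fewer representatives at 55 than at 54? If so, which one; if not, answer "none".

At 54 seats: Alpha 7, Beta 10, Gamma 8, Delta 23, Epsilon 6.
At 55 seats: Alpha 7, Beta 10, Gamma 8, Delta 24, Epsilon 6.
No district's allocation decreased.

none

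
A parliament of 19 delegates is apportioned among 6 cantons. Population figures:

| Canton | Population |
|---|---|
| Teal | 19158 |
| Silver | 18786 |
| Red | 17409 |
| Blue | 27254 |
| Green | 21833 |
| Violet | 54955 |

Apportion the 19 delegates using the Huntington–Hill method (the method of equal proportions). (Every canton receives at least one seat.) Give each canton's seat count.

With divisor 8174: modified quotas Teal 2.344, Silver 2.298, Red 2.130, Blue 3.334, Green 2.671, Violet 6.723.
Geometric-mean thresholds: Teal √(2·3)=2.449, Silver √(2·3)=2.449, Red √(2·3)=2.449, Blue √(3·4)=3.464, Green √(2·3)=2.449, Violet √(6·7)=6.481.
Each quota rounded against its threshold gives Teal 2, Silver 2, Red 2, Blue 3, Green 3, Violet 7 (total 19).

Teal 2, Silver 2, Red 2, Blue 3, Green 3, Violet 7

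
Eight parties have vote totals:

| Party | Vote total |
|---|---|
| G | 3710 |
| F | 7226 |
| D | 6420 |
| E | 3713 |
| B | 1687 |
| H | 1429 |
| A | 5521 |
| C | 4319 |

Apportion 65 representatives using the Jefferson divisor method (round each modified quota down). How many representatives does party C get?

8

Standard divisor 34025/65 ≈ 523.462; standard quotas: G 7.087, F 13.804, D 12.265, E 7.093, B 3.223, H 2.730, A 10.547, C 8.251.
Rounding down gives 7, 13, 12, 7, 3, 2, 10, 8 = 62 seats, so the divisor must be adjusted.
With modified divisor 490: modified quotas G 7.571, F 14.747, D 13.102, E 7.578, B 3.443, H 2.916, A 11.267, C 8.814.
Rounding down: G 7, F 14, D 13, E 7, B 3, H 2, A 11, C 8 (total 65).
C receives 8.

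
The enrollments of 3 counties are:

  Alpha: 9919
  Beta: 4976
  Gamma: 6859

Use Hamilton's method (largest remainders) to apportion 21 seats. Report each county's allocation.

Alpha 9; Beta 5; Gamma 7

The standard divisor is 21754/21 ≈ 1035.905.
Standard quotas: Alpha 9.5752, Beta 4.8035, Gamma 6.6213.
Lower quotas: Alpha 9, Beta 4, Gamma 6 (sum 19, leaving 2 seats).
Remainders in descending order: Beta 0.8035, Gamma 0.6213, Alpha 0.5752.
Largest remainders: Beta, Gamma receive the extra seats.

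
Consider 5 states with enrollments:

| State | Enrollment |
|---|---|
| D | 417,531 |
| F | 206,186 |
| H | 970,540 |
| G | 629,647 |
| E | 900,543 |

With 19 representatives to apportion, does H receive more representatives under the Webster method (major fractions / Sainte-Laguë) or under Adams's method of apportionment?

Webster

Webster: D 3, F 1, H 6, G 4, E 5.
Adams: D 3, F 2, H 5, G 4, E 5.
H gets 6 under Webster and 5 under Adams.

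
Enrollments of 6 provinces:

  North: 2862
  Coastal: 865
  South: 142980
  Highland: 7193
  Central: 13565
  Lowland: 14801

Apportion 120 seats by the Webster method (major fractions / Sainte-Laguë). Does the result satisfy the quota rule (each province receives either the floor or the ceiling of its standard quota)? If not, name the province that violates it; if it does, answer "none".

Standard quotas: North 1.884, Coastal 0.569, South 94.135, Highland 4.736, Central 8.931, Lowland 9.745.
Webster allocation: North 2, Coastal 1, South 93, Highland 5, Central 9, Lowland 10.
South has quota 94.135 (lower 94, upper 95) but receives 93 — outside the quota interval.

South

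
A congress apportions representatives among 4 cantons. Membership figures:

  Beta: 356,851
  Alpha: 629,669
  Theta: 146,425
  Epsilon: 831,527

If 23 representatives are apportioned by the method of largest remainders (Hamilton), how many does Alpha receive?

7

Total 1964472; standard divisor 1964472/23 ≈ 85411.826.
Standard quotas: Beta 4.1780, Alpha 7.3722, Theta 1.7143, Epsilon 9.7355.
Lower quotas: Beta 4, Alpha 7, Theta 1, Epsilon 9 (sum 21, leaving 2 seats).
Remainders in descending order: Epsilon 0.7355, Theta 0.7143, Alpha 0.3722, Beta 0.1780.
Largest remainders: Epsilon, Theta receive the extra seats.
Alpha receives 7.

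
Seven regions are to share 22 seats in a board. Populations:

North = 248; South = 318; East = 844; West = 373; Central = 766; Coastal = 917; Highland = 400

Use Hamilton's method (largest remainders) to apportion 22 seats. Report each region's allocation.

North 2; South 2; East 5; West 2; Central 4; Coastal 5; Highland 2

The standard divisor is 3866/22 ≈ 175.727.
Standard quotas: North 1.411, South 1.810, East 4.803, West 2.123, Central 4.359, Coastal 5.218, Highland 2.276.
Lower quotas: North 1, South 1, East 4, West 2, Central 4, Coastal 5, Highland 2 (sum 19, leaving 3 seats).
Remainders in descending order: South 0.810, East 0.803, North 0.411, Central 0.359, Highland 0.276, Coastal 0.218, West 0.123.
Largest remainders: South, East, North receive the extra seats.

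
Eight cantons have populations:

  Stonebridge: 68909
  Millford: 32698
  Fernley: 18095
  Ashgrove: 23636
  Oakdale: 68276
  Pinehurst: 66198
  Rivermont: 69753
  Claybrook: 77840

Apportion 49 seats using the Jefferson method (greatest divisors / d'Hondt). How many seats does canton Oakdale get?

8

Standard divisor 425405/49 ≈ 8681.735; standard quotas: Stonebridge 7.937, Millford 3.766, Fernley 2.084, Ashgrove 2.722, Oakdale 7.864, Pinehurst 7.625, Rivermont 8.034, Claybrook 8.966.
Rounding down gives 7, 3, 2, 2, 7, 7, 8, 8 = 44 seats, so the divisor must be adjusted.
With modified divisor 8000: modified quotas Stonebridge 8.614, Millford 4.087, Fernley 2.262, Ashgrove 2.954, Oakdale 8.534, Pinehurst 8.275, Rivermont 8.719, Claybrook 9.730.
Rounding down: Stonebridge 8, Millford 4, Fernley 2, Ashgrove 2, Oakdale 8, Pinehurst 8, Rivermont 8, Claybrook 9 (total 49).
Oakdale receives 8.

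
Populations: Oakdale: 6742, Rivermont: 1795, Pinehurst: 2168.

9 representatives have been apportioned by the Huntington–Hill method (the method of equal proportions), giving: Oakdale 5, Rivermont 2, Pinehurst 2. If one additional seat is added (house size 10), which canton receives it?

Priority for the next seat is population ÷ (√(s·(s+1))).
Priorities: Oakdale 1230.915, Rivermont 732.806, Pinehurst 885.082.
Highest priority: Oakdale.

Oakdale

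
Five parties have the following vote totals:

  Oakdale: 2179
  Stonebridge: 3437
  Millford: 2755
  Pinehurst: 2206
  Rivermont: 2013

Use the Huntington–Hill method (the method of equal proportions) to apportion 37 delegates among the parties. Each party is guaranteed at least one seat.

With divisor 338: modified quotas Oakdale 6.447, Stonebridge 10.169, Millford 8.151, Pinehurst 6.527, Rivermont 5.956.
Geometric-mean thresholds: Oakdale √(6·7)=6.481, Stonebridge √(10·11)=10.488, Millford √(8·9)=8.485, Pinehurst √(6·7)=6.481, Rivermont √(5·6)=5.477.
Each quota rounded against its threshold gives Oakdale 6, Stonebridge 10, Millford 8, Pinehurst 7, Rivermont 6 (total 37).

Oakdale 6, Stonebridge 10, Millford 8, Pinehurst 7, Rivermont 6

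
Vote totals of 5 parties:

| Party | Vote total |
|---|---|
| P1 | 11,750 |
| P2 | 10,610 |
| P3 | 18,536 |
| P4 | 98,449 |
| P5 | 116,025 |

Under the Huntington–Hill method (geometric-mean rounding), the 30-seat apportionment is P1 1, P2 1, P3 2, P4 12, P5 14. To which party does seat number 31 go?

Priority for the next seat is population ÷ (√(s·(s+1))).
Priorities: P1 8308.505, P2 7502.403, P3 7567.290, P4 7882.228, P5 8006.486.
Highest priority: P1.

P1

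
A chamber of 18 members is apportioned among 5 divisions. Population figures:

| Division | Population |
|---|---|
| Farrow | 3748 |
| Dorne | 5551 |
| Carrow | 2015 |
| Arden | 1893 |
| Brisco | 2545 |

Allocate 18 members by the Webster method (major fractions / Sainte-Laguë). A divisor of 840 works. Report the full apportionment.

Farrow=4; Dorne=7; Carrow=2; Arden=2; Brisco=3

With modified divisor 840: modified quotas Farrow 4.462, Dorne 6.608, Carrow 2.399, Arden 2.254, Brisco 3.030.
Rounding to the nearest integer: Farrow 4, Dorne 7, Carrow 2, Arden 2, Brisco 3 (total 18).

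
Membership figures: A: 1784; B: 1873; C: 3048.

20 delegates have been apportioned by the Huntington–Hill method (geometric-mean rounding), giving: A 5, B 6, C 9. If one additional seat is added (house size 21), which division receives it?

Priority for the next seat is population ÷ (√(s·(s+1))).
Priorities: A 325.712, B 289.010, C 321.287.
Highest priority: A.

A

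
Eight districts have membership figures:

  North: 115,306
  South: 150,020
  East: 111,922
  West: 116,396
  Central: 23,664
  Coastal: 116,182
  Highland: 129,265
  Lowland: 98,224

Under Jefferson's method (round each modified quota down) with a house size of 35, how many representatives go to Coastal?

Standard divisor 860979/35 ≈ 24599.4; standard quotas: North 4.687, South 6.099, East 4.550, West 4.732, Central 0.962, Coastal 4.723, Highland 5.255, Lowland 3.993.
Rounding down gives 4, 6, 4, 4, 0, 4, 5, 3 = 30 seats, so the divisor must be adjusted.
With modified divisor 22700: modified quotas North 5.080, South 6.609, East 4.930, West 5.128, Central 1.042, Coastal 5.118, Highland 5.694, Lowland 4.327.
Rounding down: North 5, South 6, East 4, West 5, Central 1, Coastal 5, Highland 5, Lowland 4 (total 35).
Coastal receives 5.

5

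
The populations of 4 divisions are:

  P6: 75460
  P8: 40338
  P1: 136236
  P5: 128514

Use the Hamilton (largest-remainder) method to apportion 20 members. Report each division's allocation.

P6 4; P8 2; P1 7; P5 7

Standard divisor: 380548 ÷ 20 ≈ 19027.4.
Standard quotas: P6 3.9659, P8 2.1200, P1 7.1600, P5 6.7542.
Lower quotas: P6 3, P8 2, P1 7, P5 6 (sum 18, leaving 2 seats).
Remainders in descending order: P6 0.9659, P5 0.7542, P1 0.1600, P8 0.1200.
Largest remainders: P6, P5 receive the extra seats.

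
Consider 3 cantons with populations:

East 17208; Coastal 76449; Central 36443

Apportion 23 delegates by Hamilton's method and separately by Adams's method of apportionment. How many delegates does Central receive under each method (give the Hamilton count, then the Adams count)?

6 and 7

Hamilton: East 3, Coastal 14, Central 6.
Adams: East 3, Coastal 13, Central 7.
Central gets 6 under Hamilton and 7 under Adams.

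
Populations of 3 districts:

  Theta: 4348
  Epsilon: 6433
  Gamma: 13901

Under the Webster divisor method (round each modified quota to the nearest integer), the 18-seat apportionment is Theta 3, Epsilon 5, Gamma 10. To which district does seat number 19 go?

Priority for the next seat is population ÷ (current seats + 0.5).
Priorities: Theta 1242.286, Epsilon 1169.636, Gamma 1323.905.
Highest priority: Gamma.

Gamma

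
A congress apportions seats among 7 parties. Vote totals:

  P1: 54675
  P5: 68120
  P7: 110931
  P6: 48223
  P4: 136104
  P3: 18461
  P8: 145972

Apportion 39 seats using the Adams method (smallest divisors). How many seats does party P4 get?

9

Standard divisor 582486/39 ≈ 14935.538; standard quotas: P1 3.661, P5 4.561, P7 7.427, P6 3.229, P4 9.113, P3 1.236, P8 9.773.
Rounding up gives 4, 5, 8, 4, 10, 2, 10 = 43 seats, so the divisor must be adjusted.
With modified divisor 16600: modified quotas P1 3.294, P5 4.104, P7 6.683, P6 2.905, P4 8.199, P3 1.112, P8 8.793.
Rounding up: P1 4, P5 5, P7 7, P6 3, P4 9, P3 2, P8 9 (total 39).
P4 receives 9.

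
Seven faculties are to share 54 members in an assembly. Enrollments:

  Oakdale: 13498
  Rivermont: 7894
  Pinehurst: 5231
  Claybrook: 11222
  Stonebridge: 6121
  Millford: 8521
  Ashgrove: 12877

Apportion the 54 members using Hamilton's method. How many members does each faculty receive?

Oakdale 11, Rivermont 7, Pinehurst 4, Claybrook 9, Stonebridge 5, Millford 7, Ashgrove 11

Standard divisor: 65364 ÷ 54 ≈ 1210.444.
Standard quotas: Oakdale 11.1513, Rivermont 6.5216, Pinehurst 4.3216, Claybrook 9.2710, Stonebridge 5.0568, Millford 7.0396, Ashgrove 10.6382.
Lower quotas: Oakdale 11, Rivermont 6, Pinehurst 4, Claybrook 9, Stonebridge 5, Millford 7, Ashgrove 10 (sum 52, leaving 2 seats).
Remainders in descending order: Ashgrove 0.6382, Rivermont 0.5216, Pinehurst 0.3216, Claybrook 0.2710, Oakdale 0.1513, Stonebridge 0.0568, Millford 0.0396.
The surplus seats go to Ashgrove, Rivermont.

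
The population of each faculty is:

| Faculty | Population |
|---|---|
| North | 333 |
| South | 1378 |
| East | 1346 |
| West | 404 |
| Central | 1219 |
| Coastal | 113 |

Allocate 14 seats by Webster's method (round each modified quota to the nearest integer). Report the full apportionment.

Standard divisor 4793/14 ≈ 342.357; standard quotas: North 0.973, South 4.025, East 3.932, West 1.180, Central 3.561, Coastal 0.330.
Rounding to the nearest integer gives North 1, South 4, East 4, West 1, Central 4, Coastal 0 — total 14, matching the house size, so no adjustment is needed.

North=1, South=4, East=4, West=1, Central=4, Coastal=0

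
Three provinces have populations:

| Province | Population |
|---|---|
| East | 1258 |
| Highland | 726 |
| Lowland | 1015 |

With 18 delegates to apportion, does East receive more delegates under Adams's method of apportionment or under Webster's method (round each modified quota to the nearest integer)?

Webster

Adams: East 7, Highland 5, Lowland 6.
Webster: East 8, Highland 4, Lowland 6.
East gets 7 under Adams and 8 under Webster.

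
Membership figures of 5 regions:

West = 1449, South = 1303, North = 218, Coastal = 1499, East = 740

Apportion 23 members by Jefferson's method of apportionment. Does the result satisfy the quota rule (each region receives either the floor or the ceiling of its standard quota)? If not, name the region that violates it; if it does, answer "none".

Standard quotas: West 6.398, South 5.753, North 0.963, Coastal 6.619, East 3.267.
Jefferson allocation: West 6, South 6, North 1, Coastal 7, East 3.
Every allocation lies between the lower and upper quota.

none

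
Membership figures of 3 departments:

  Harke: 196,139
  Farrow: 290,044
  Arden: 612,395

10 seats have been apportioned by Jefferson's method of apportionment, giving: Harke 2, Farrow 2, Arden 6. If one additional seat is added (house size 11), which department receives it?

Priority for the next seat is population ÷ (current seats + 1).
Priorities: Harke 65379.667, Farrow 96681.333, Arden 87485.000.
Highest priority: Farrow.

Farrow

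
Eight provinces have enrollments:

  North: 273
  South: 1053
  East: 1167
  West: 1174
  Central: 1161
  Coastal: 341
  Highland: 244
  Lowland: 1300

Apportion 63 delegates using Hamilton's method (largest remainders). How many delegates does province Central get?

11

Standard divisor: 6713 ÷ 63 ≈ 106.556.
Standard quotas: North 2.562, South 9.882, East 10.952, West 11.018, Central 10.896, Coastal 3.200, Highland 2.290, Lowland 12.200.
Lower quotas: North 2, South 9, East 10, West 11, Central 10, Coastal 3, Highland 2, Lowland 12 (sum 59, leaving 4 seats).
Remainders in descending order: East 0.952, Central 0.896, South 0.882, North 0.562, Highland 0.290, Coastal 0.200, Lowland 0.200, West 0.018.
Largest remainders: East, Central, South, North receive the extra seats.
Central receives 11.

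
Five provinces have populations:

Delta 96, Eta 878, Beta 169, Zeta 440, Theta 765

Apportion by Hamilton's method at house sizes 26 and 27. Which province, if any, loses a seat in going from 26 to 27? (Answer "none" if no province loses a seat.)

none

At 26 seats: Delta 1, Eta 10, Beta 2, Zeta 5, Theta 8.
At 27 seats: Delta 1, Eta 10, Beta 2, Zeta 5, Theta 9.
No province's allocation decreased.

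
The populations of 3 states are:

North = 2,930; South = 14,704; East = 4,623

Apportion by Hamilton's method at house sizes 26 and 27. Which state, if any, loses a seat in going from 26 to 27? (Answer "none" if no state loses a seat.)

North

At 26 seats: North 4, South 17, East 5.
At 27 seats: North 3, South 18, East 6.
North drops from 4 to 3.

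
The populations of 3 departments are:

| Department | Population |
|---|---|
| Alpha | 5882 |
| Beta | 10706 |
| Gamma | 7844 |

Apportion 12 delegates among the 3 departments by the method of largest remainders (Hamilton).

Total 24432; standard divisor 24432/12 = 2036.
Standard quotas: Alpha 2.8890, Beta 5.2583, Gamma 3.8527.
Lower quotas: Alpha 2, Beta 5, Gamma 3 (sum 10, leaving 2 seats).
Remainders in descending order: Alpha 0.8890, Gamma 0.8527, Beta 0.2583.
The surplus seats go to Alpha, Gamma.

Alpha=3, Beta=5, Gamma=4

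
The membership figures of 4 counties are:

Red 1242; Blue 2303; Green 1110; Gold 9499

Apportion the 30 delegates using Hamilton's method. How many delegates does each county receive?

Red: 3, Blue: 5, Green: 2, Gold: 20

The standard divisor is 14154/30 ≈ 471.8.
Standard quotas: Red 2.6325, Blue 4.8813, Green 2.3527, Gold 20.1335.
Lower quotas: Red 2, Blue 4, Green 2, Gold 20 (sum 28, leaving 2 seats).
Remainders in descending order: Blue 0.8813, Red 0.6325, Green 0.3527, Gold 0.1335.
The surplus seats go to Blue, Red.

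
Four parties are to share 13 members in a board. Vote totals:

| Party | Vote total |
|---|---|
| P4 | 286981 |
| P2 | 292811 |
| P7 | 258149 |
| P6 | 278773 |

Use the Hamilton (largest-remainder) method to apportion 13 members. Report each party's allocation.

Total 1116714; standard divisor 1116714/13 ≈ 85901.077.
Standard quotas: P4 3.3408, P2 3.4087, P7 3.0052, P6 3.2453.
Lower quotas: P4 3, P2 3, P7 3, P6 3 (sum 12, leaving 1 seat).
Remainders in descending order: P2 0.4087, P4 0.3408, P6 0.2453, P7 0.0052.
Largest remainder: P2 receives the extra seat.

P4 3; P2 4; P7 3; P6 3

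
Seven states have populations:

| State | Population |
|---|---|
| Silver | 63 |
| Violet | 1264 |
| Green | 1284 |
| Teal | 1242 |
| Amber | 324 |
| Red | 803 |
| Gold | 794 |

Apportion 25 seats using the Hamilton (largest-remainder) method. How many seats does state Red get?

Total 5774; standard divisor 5774/25 ≈ 230.96.
Standard quotas: Silver 0.273, Violet 5.473, Green 5.559, Teal 5.378, Amber 1.403, Red 3.477, Gold 3.438.
Lower quotas: Silver 0, Violet 5, Green 5, Teal 5, Amber 1, Red 3, Gold 3 (sum 22, leaving 3 seats).
Remainders in descending order: Green 0.559, Red 0.477, Violet 0.473, Gold 0.438, Amber 0.403, Teal 0.378, Silver 0.273.
The surplus seats go to Green, Red, Violet.
Red receives 4.

4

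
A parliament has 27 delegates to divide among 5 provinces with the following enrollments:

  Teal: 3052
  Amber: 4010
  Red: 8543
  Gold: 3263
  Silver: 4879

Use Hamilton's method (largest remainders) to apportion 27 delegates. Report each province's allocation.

Teal 3; Amber 5; Red 10; Gold 4; Silver 5

Total 23747; standard divisor 23747/27 ≈ 879.519.
Standard quotas: Teal 3.4701, Amber 4.5593, Red 9.7133, Gold 3.7100, Silver 5.5474.
Lower quotas: Teal 3, Amber 4, Red 9, Gold 3, Silver 5 (sum 24, leaving 3 seats).
Remainders in descending order: Red 0.7133, Gold 0.7100, Amber 0.5593, Silver 0.5474, Teal 0.4701.
The surplus seats go to Red, Gold, Amber.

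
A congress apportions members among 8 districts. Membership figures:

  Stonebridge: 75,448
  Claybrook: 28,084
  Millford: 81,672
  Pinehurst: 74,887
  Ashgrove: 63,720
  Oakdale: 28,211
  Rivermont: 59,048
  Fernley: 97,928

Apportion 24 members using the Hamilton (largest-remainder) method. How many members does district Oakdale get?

Standard divisor: 508998 ÷ 24 ≈ 21208.25.
Standard quotas: Stonebridge 3.5575, Claybrook 1.3242, Millford 3.8510, Pinehurst 3.5310, Ashgrove 3.0045, Oakdale 1.3302, Rivermont 2.7842, Fernley 4.6174.
Lower quotas: Stonebridge 3, Claybrook 1, Millford 3, Pinehurst 3, Ashgrove 3, Oakdale 1, Rivermont 2, Fernley 4 (sum 20, leaving 4 seats).
Remainders in descending order: Millford 0.8510, Rivermont 0.7842, Fernley 0.6174, Stonebridge 0.5575, Pinehurst 0.5310, Oakdale 0.3302, Claybrook 0.3242, Ashgrove 0.0045.
The surplus seats go to Millford, Rivermont, Fernley, Stonebridge.
Oakdale receives 1.

1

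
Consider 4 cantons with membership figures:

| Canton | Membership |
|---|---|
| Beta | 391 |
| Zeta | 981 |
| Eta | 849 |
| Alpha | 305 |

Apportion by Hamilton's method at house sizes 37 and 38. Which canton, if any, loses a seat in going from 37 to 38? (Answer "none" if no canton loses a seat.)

At 37 seats: Beta 6, Zeta 14, Eta 12, Alpha 5.
At 38 seats: Beta 6, Zeta 15, Eta 13, Alpha 4.
Alpha drops from 5 to 4.

Alpha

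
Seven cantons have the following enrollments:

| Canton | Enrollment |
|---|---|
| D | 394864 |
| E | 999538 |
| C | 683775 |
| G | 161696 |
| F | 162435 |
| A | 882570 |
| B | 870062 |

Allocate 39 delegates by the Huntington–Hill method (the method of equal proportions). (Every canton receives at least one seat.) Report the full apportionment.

With divisor 109748: modified quotas D 3.598, E 9.108, C 6.230, G 1.473, F 1.480, A 8.042, B 7.928.
Geometric-mean thresholds: D √(3·4)=3.464, E √(9·10)=9.487, C √(6·7)=6.481, G √(1·2)=1.414, F √(1·2)=1.414, A √(8·9)=8.485, B √(7·8)=7.483.
Each quota rounded against its threshold gives D 4, E 9, C 6, G 2, F 2, A 8, B 8 (total 39).

D 4, E 9, C 6, G 2, F 2, A 8, B 8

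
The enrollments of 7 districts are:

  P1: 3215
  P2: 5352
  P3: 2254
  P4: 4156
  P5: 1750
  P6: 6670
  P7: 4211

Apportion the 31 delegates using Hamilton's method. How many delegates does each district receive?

P1 4, P2 6, P3 2, P4 5, P5 2, P6 7, P7 5

The standard divisor is 27608/31 ≈ 890.581.
Standard quotas: P1 3.6100, P2 6.0096, P3 2.5309, P4 4.6666, P5 1.9650, P6 7.4895, P7 4.7284.
Lower quotas: P1 3, P2 6, P3 2, P4 4, P5 1, P6 7, P7 4 (sum 27, leaving 4 seats).
Remainders in descending order: P5 0.9650, P7 0.7284, P4 0.6666, P1 0.6100, P3 0.5309, P6 0.4895, P2 0.0096.
The surplus seats go to P5, P7, P4, P1.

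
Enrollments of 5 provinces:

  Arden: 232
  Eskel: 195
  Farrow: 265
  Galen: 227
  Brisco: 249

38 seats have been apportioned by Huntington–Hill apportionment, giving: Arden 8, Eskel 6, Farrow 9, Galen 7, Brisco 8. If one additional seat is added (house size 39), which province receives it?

Galen

Priority for the next seat is population ÷ (√(s·(s+1))).
Priorities: Arden 27.341, Eskel 30.089, Farrow 27.933, Galen 30.334, Brisco 29.345.
Highest priority: Galen.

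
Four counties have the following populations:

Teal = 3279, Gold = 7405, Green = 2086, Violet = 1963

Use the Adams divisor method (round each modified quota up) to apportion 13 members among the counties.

Standard divisor 14733/13 ≈ 1133.308; standard quotas: Teal 2.893, Gold 6.534, Green 1.841, Violet 1.732.
Rounding up gives 3, 7, 2, 2 = 14 seats, so the divisor must be adjusted.
With modified divisor 1400: modified quotas Teal 2.342, Gold 5.289, Green 1.490, Violet 1.402.
Rounding up: Teal 3, Gold 6, Green 2, Violet 2 (total 13).

Teal=3; Gold=6; Green=2; Violet=2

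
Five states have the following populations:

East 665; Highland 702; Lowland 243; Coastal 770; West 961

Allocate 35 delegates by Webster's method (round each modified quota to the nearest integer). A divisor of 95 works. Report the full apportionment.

With modified divisor 95: modified quotas East 7.000, Highland 7.389, Lowland 2.558, Coastal 8.105, West 10.116.
Rounding to the nearest integer: East 7, Highland 7, Lowland 3, Coastal 8, West 10 (total 35).

East: 7, Highland: 7, Lowland: 3, Coastal: 8, West: 10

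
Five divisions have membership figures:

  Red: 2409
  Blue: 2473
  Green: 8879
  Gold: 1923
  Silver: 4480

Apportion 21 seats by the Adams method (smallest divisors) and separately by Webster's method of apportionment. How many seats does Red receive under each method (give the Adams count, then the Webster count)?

3 and 2

Adams: Red 3, Blue 3, Green 8, Gold 2, Silver 5.
Webster: Red 2, Blue 3, Green 9, Gold 2, Silver 5.
Red gets 3 under Adams and 2 under Webster.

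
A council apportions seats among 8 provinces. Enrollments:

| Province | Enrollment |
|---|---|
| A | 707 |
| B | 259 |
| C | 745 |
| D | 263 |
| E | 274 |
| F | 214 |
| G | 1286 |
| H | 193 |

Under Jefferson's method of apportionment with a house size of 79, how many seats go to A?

14

Standard divisor 3941/79 ≈ 49.886; standard quotas: A 14.172, B 5.192, C 14.934, D 5.272, E 5.493, F 4.290, G 25.779, H 3.869.
Rounding down gives 14, 5, 14, 5, 5, 4, 25, 3 = 75 seats, so the divisor must be adjusted.
With modified divisor 47.4: modified quotas A 14.916, B 5.464, C 15.717, D 5.549, E 5.781, F 4.515, G 27.131, H 4.072.
Rounding down: A 14, B 5, C 15, D 5, E 5, F 4, G 27, H 4 (total 79).
A receives 14.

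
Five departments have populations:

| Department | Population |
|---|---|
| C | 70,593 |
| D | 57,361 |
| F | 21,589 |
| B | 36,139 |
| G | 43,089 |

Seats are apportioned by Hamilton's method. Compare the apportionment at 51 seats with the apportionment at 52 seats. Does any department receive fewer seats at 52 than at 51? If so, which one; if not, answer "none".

At 51 seats: C 16, D 13, F 5, B 8, G 9.
At 52 seats: C 16, D 13, F 5, B 8, G 10.
No department's allocation decreased.

none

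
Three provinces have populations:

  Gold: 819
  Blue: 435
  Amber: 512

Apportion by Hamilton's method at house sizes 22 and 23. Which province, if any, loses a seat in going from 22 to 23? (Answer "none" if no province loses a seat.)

Blue

At 22 seats: Gold 10, Blue 6, Amber 6.
At 23 seats: Gold 11, Blue 5, Amber 7.
Blue drops from 6 to 5.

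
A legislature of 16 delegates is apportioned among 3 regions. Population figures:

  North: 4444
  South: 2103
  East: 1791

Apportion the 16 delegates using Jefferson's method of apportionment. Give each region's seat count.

North=9, South=4, East=3

Standard divisor 8338/16 ≈ 521.125; standard quotas: North 8.528, South 4.036, East 3.437.
Rounding down gives 8, 4, 3 = 15 seats, so the divisor must be adjusted.
With modified divisor 470: modified quotas North 9.455, South 4.474, East 3.811.
Rounding down: North 9, South 4, East 3 (total 16).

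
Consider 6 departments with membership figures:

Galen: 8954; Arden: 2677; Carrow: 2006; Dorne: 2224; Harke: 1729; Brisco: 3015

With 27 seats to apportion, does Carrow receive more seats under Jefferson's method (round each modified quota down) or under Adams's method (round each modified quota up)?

Jefferson: Galen 13, Arden 3, Carrow 2, Dorne 3, Harke 2, Brisco 4.
Adams: Galen 11, Arden 4, Carrow 3, Dorne 3, Harke 2, Brisco 4.
Carrow gets 2 under Jefferson and 3 under Adams.

Adams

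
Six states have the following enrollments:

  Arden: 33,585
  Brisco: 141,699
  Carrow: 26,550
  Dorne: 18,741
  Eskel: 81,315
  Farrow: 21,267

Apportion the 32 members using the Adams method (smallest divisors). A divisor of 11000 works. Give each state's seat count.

Arden=4, Brisco=13, Carrow=3, Dorne=2, Eskel=8, Farrow=2

With modified divisor 11000: modified quotas Arden 3.053, Brisco 12.882, Carrow 2.414, Dorne 1.704, Eskel 7.392, Farrow 1.933.
Rounding up: Arden 4, Brisco 13, Carrow 3, Dorne 2, Eskel 8, Farrow 2 (total 32).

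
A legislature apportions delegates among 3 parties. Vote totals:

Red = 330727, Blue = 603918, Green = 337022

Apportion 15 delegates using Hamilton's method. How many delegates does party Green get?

The standard divisor is 1271667/15 ≈ 84777.8.
Standard quotas: Red 3.9011, Blue 7.1235, Green 3.9754.
Lower quotas: Red 3, Blue 7, Green 3 (sum 13, leaving 2 seats).
Remainders in descending order: Green 0.9754, Red 0.9011, Blue 0.1235.
The surplus seats go to Green, Red.
Green receives 4.

4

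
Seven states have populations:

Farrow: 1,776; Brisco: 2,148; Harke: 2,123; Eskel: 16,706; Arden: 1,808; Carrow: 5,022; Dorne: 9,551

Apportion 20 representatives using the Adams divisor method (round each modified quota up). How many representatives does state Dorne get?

Standard divisor 39134/20 ≈ 1956.7; standard quotas: Farrow 0.908, Brisco 1.098, Harke 1.085, Eskel 8.538, Arden 0.924, Carrow 2.567, Dorne 4.881.
Rounding up gives 1, 2, 2, 9, 1, 3, 5 = 23 seats, so the divisor must be adjusted.
With modified divisor 2300: modified quotas Farrow 0.772, Brisco 0.934, Harke 0.923, Eskel 7.263, Arden 0.786, Carrow 2.183, Dorne 4.153.
Rounding up: Farrow 1, Brisco 1, Harke 1, Eskel 8, Arden 1, Carrow 3, Dorne 5 (total 20).
Dorne receives 5.

5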